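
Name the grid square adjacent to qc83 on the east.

QC93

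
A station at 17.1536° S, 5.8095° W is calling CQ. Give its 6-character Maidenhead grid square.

Shift to the Maidenhead origin (180°W, 90°S): lon 174.1905, lat 72.8464.
Field (20°×10°, letters A–R): lon ⌊174.1905/20⌋ = 8 → I; lat ⌊72.8464/10⌋ = 7 → H.
Square (2°×1°, digits 0–9): lon ⌊14.1905/2⌋ = 7; lat ⌊2.8464/1⌋ = 2.
Subsquare (5′×2.5′, letters a–x): lon ⌊0.1905/0.0833333⌋ = 2 → c; lat ⌊0.8464/0.0416667⌋ = 20 → u.

IH72cu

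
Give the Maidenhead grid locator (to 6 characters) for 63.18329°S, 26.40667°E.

Add 180° to longitude and 90° to latitude: 206.4067, 26.8167.
Field (20°×10°, letters A–R): lon ⌊206.4067/20⌋ = 10 → K; lat ⌊26.8167/10⌋ = 2 → C.
Square (2°×1°, digits 0–9): lon ⌊6.4067/2⌋ = 3; lat ⌊6.8167/1⌋ = 6.
Subsquare (5′×2.5′, letters a–x): lon ⌊0.4067/0.0833333⌋ = 4 → e; lat ⌊0.8167/0.0416667⌋ = 19 → t.

KC36et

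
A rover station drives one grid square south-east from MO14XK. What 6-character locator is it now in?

Longitude subsquare x = 23; +1 → 24, wraps to 0 = a, carry into square.
Longitude square 1; +1 → 2.
Latitude subsquare k = 10; −1 → 9 = j.

MO24aj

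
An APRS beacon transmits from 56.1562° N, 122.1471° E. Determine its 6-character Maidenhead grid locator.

PO16bd

Offset from 180°W / 90°S: lon 302.1471°, lat 146.1562°.
Field: lon ⌊302.1471/20⌋ = 15 → P; lat ⌊146.1562/10⌋ = 14 → O.
Square: lon ⌊2.1471/2⌋ = 1; lat ⌊6.1562/1⌋ = 6.
Subsquare: lon ⌊0.1471/0.0833333⌋ = 1 → b; lat ⌊0.1562/0.0416667⌋ = 3 → d.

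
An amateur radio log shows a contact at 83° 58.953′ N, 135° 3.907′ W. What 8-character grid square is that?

CR23lx25

Offset from 180°W / 90°S: lon 44.93488°, lat 173.98255°.
Field (20°×10°, letters A–R): lon ⌊44.93488/20⌋ = 2 → C; lat ⌊173.98255/10⌋ = 17 → R.
Square (2°×1°, digits 0–9): lon ⌊4.93488/2⌋ = 2; lat ⌊3.98255/1⌋ = 3.
Subsquare (5′×2.5′, letters a–x): lon ⌊0.93488/0.0833333⌋ = 11 → l; lat ⌊0.98255/0.0416667⌋ = 23 → x.
Extended square (30″×15″, digits 0–9): lon ⌊0.01822/0.00833333⌋ = 2; lat ⌊0.02422/0.00416667⌋ = 5.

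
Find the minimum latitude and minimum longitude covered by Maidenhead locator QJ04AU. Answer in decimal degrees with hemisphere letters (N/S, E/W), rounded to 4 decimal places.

Field Q=16, J=9: +16·20° lon, +9·10° lat → SW at lon 140°, lat 0°.
Square 0, 4: +0·2° lon, +4·1° lat → SW at lon 140°, lat 4°.
Subsquare a=0, u=20: +0·0.0833333° lon, +20·0.0416667° lat → SW at lon 140°, lat 4.83333°.
latitude 4.8333° N, longitude 140.0000° E.

4.8333° N, 140.0000° E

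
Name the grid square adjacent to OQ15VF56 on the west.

OQ15vf46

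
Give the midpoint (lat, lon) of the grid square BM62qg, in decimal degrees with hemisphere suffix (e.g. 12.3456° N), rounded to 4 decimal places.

Field B=1, M=12: +1·20° lon, +12·10° lat → SW at lon -160°, lat 30°.
Square 6, 2: +6·2° lon, +2·1° lat → SW at lon -148°, lat 32°.
Subsquare q=16, g=6: +16·0.0833333° lon, +6·0.0416667° lat → SW at lon -146.667°, lat 32.25°.
Cell spans 0.0833333° lon × 0.0416667° lat. Centre is SW corner plus half of each.
latitude 32.2708° N, longitude 146.6250° W.

32.2708° N, 146.6250° W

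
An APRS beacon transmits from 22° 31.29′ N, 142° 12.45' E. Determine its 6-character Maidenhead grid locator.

Shift to the Maidenhead origin (180°W, 90°S): lon 322.2075, lat 112.5215.
Field (20°×10°, letters A–R): lon ⌊322.2075/20⌋ = 16 → Q; lat ⌊112.5215/10⌋ = 11 → L.
Square (2°×1°, digits 0–9): lon ⌊2.2075/2⌋ = 1; lat ⌊2.5215/1⌋ = 2.
Subsquare (5′×2.5′, letters a–x): lon ⌊0.2075/0.0833333⌋ = 2 → c; lat ⌊0.5215/0.0416667⌋ = 12 → m.

QL12cm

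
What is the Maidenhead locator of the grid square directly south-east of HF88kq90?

Longitude extended square 9; +1 → 10, wraps to 0, carry into subsquare.
Longitude subsquare k = 10; +1 → 11 = l.
Latitude extended square 0; −1 → -1, wraps to 9, carry into subsquare.
Latitude subsquare q = 16; −1 → 15 = p.

HF88lp09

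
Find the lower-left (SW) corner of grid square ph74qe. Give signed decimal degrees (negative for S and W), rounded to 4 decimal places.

-15.8333, 135.3333

Field P=15, H=7: +15·20° lon, +7·10° lat → SW at lon 120°, lat -20°.
Square 7, 4: +7·2° lon, +4·1° lat → SW at lon 134°, lat -16°.
Subsquare q=16, e=4: +16·0.0833333° lon, +4·0.0416667° lat → SW at lon 135.333°, lat -15.8333°.
latitude -15.8333, longitude 135.3333.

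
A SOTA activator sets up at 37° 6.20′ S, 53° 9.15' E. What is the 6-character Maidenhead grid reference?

Add 180° to longitude and 90° to latitude: 233.1525, 52.8967.
Field: lon ⌊233.1525/20⌋ = 11 → L; lat ⌊52.8967/10⌋ = 5 → F.
Square: lon ⌊13.1525/2⌋ = 6; lat ⌊2.8967/1⌋ = 2.
Subsquare: lon ⌊1.1525/0.0833333⌋ = 13 → n; lat ⌊0.8967/0.0416667⌋ = 21 → v.

LF62nv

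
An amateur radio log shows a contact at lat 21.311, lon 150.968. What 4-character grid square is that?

QL51

Add 180° to longitude and 90° to latitude: 330.97, 111.31.
Field (20°×10°, letters A–R): lon ⌊330.97/20⌋ = 16 → Q; lat ⌊111.31/10⌋ = 11 → L.
Square (2°×1°, digits 0–9): lon ⌊10.97/2⌋ = 5; lat ⌊1.31/1⌋ = 1.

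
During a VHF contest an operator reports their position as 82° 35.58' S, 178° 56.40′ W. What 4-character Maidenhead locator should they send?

AA07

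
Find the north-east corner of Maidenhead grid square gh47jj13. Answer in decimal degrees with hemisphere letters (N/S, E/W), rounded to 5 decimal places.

12.60833° S, 51.23333° W

Field G=6, H=7: +6·20° lon, +7·10° lat → SW at lon -60°, lat -20°.
Square 4, 7: +4·2° lon, +7·1° lat → SW at lon -52°, lat -13°.
Subsquare j=9, j=9: +9·0.0833333° lon, +9·0.0416667° lat → SW at lon -51.25°, lat -12.625°.
Extended square 1, 3: +1·0.00833333° lon, +3·0.00416667° lat → SW at lon -51.2417°, lat -12.6125°.
Cell spans 0.00833333° lon × 0.00416667° lat. NE corner is SW corner plus one full cell.
latitude 12.60833° S, longitude 51.23333° W.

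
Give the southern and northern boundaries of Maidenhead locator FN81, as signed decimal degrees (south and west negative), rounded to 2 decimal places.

Field F=5, N=13: +5·20° lon, +13·10° lat → SW at lon -80°, lat 40°.
Square 8, 1: +8·2° lon, +1·1° lat → SW at lon -64°, lat 41°.
Cell spans 2° lon × 1° lat.
south 41.00, north 42.00.

41.00, 42.00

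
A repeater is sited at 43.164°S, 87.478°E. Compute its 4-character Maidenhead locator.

NE36

Offset from 180°W / 90°S: lon 267.48°, lat 46.84°.
Field: 267.48/20 → 13 → N, 46.84/10 → 4 → E; chars NE.
Square: 7.48/2 → 3, 6.84/1 → 6; chars 36.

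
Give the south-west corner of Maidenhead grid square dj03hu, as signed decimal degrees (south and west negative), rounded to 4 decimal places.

3.8333, -119.4167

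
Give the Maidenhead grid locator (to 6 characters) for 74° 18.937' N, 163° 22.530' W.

Add 180° to longitude and 90° to latitude: 16.6245, 164.3156.
Field: 16.6245/20 → 0 → A, 164.3156/10 → 16 → Q; chars AQ.
Square: 16.6245/2 → 8, 4.3156/1 → 4; chars 84.
Subsquare: 0.6245/0.0833333 → 7 → h, 0.3156/0.0416667 → 7 → h; chars hh.

AQ84hh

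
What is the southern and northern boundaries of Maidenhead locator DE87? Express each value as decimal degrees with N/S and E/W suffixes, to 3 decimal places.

Field D=3, E=4: +3·20° lon, +4·10° lat → SW at lon -120°, lat -50°.
Square 8, 7: +8·2° lon, +7·1° lat → SW at lon -104°, lat -43°.
Cell spans 2° lon × 1° lat.
south 43.000° S, north 42.000° S.

43.000° S, 42.000° S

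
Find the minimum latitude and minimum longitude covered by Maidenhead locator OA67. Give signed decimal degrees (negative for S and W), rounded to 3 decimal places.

-83.000, 112.000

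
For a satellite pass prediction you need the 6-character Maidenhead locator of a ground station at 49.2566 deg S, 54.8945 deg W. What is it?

GE20nr

Shift to the Maidenhead origin (180°W, 90°S): lon 125.1055, lat 40.7434.
Field: 125.1055/20 → 6 → G, 40.7434/10 → 4 → E; chars GE.
Square: 5.1055/2 → 2, 0.7434/1 → 0; chars 20.
Subsquare: 1.1055/0.0833333 → 13 → n, 0.7434/0.0416667 → 17 → r; chars nr.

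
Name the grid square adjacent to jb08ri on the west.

Longitude subsquare r = 17; −1 → 16 = q.
The latitude characters are unchanged.

JB08qi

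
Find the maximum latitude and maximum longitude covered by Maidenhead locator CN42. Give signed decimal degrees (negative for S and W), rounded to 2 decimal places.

Field C=2, N=13: +2·20° lon, +13·10° lat → SW at lon -140°, lat 40°.
Square 4, 2: +4·2° lon, +2·1° lat → SW at lon -132°, lat 42°.
Cell spans 2° lon × 1° lat. NE corner is SW corner plus one full cell.
latitude 43.00, longitude -130.00.

43.00, -130.00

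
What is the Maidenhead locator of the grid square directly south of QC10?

QB19

Latitude square 0; −1 → -1, wraps to 9, carry into field.
Latitude field C = 2; −1 → 1 = B.
The longitude characters are unchanged.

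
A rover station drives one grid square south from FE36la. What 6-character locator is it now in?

FE35lx

Latitude subsquare a = 0; −1 → -1, wraps to 23 = x, carry into square.
Latitude square 6; −1 → 5.
The longitude characters are unchanged.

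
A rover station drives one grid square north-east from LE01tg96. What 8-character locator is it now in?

LE01ug07

Longitude extended square 9; +1 → 10, wraps to 0, carry into subsquare.
Longitude subsquare t = 19; +1 → 20 = u.
Latitude extended square 6; +1 → 7.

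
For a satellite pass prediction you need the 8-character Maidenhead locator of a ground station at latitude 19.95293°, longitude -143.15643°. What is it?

BK89kw18

Add 180° to longitude and 90° to latitude: 36.84357, 109.95293.
Field (20°×10°, letters A–R): 36.84357/20 → 1 → B, 109.95293/10 → 10 → K; chars BK.
Square (2°×1°, digits 0–9): 16.84357/2 → 8, 9.95293/1 → 9; chars 89.
Subsquare (5′×2.5′, letters a–x): 0.84357/0.0833333 → 10 → k, 0.95293/0.0416667 → 22 → w; chars kw.
Extended square (30″×15″, digits 0–9): 0.01024/0.00833333 → 1, 0.03626/0.00416667 → 8; chars 18.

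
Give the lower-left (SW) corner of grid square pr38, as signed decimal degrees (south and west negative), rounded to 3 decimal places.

88.000, 126.000

Field P=15, R=17: +15·20° lon, +17·10° lat → SW at lon 120°, lat 80°.
Square 3, 8: +3·2° lon, +8·1° lat → SW at lon 126°, lat 88°.
latitude 88.000, longitude 126.000.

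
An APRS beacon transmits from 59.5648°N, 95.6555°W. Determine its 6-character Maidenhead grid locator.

Add 180° to longitude and 90° to latitude: 84.3445, 149.5648.
Field: lon ⌊84.3445/20⌋ = 4 → E; lat ⌊149.5648/10⌋ = 14 → O.
Square: lon ⌊4.3445/2⌋ = 2; lat ⌊9.5648/1⌋ = 9.
Subsquare: lon ⌊0.3445/0.0833333⌋ = 4 → e; lat ⌊0.5648/0.0416667⌋ = 13 → n.

EO29en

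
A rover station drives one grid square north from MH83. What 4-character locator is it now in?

Latitude square 3; +1 → 4.
The longitude characters are unchanged.

MH84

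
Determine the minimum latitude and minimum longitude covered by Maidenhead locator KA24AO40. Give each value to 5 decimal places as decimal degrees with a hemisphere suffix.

85.41667° S, 24.03333° E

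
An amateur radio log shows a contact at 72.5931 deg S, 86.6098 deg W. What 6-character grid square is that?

Offset from 180°W / 90°S: lon 93.3902°, lat 17.4069°.
Field: 93.3902/20 → 4 → E, 17.4069/10 → 1 → B; chars EB.
Square: 13.3902/2 → 6, 7.4069/1 → 7; chars 67.
Subsquare: 1.3902/0.0833333 → 16 → q, 0.4069/0.0416667 → 9 → j; chars qj.

EB67qj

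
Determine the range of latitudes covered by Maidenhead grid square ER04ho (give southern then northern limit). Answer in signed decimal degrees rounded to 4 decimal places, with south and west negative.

84.5833, 84.6250

Field E=4, R=17: +4·20° lon, +17·10° lat → SW at lon -100°, lat 80°.
Square 0, 4: +0·2° lon, +4·1° lat → SW at lon -100°, lat 84°.
Subsquare h=7, o=14: +7·0.0833333° lon, +14·0.0416667° lat → SW at lon -99.4167°, lat 84.5833°.
Cell spans 0.0833333° lon × 0.0416667° lat.
south 84.5833, north 84.6250.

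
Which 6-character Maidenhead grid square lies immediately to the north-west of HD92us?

Longitude subsquare u = 20; −1 → 19 = t.
Latitude subsquare s = 18; +1 → 19 = t.

HD92tt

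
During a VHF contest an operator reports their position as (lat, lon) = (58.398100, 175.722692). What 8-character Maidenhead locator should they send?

RO78uj65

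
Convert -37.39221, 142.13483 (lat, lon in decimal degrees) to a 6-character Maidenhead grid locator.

Offset from 180°W / 90°S: lon 322.1348°, lat 52.6078°.
Field (20°×10°, letters A–R): lon ⌊322.1348/20⌋ = 16 → Q; lat ⌊52.6078/10⌋ = 5 → F.
Square (2°×1°, digits 0–9): lon ⌊2.1348/2⌋ = 1; lat ⌊2.6078/1⌋ = 2.
Subsquare (5′×2.5′, letters a–x): lon ⌊0.1348/0.0833333⌋ = 1 → b; lat ⌊0.6078/0.0416667⌋ = 14 → o.

QF12bo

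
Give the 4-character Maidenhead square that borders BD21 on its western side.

Longitude square 2; −1 → 1.
The latitude characters are unchanged.

BD11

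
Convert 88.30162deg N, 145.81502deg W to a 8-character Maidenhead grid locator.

Add 180° to longitude and 90° to latitude: 34.18498, 178.30162.
Field (20°×10°, letters A–R): lon ⌊34.18498/20⌋ = 1 → B; lat ⌊178.30162/10⌋ = 17 → R.
Square (2°×1°, digits 0–9): lon ⌊14.18498/2⌋ = 7; lat ⌊8.30162/1⌋ = 8.
Subsquare (5′×2.5′, letters a–x): lon ⌊0.18498/0.0833333⌋ = 2 → c; lat ⌊0.30162/0.0416667⌋ = 7 → h.
Extended square (30″×15″, digits 0–9): lon ⌊0.01831/0.00833333⌋ = 2; lat ⌊0.00995/0.00416667⌋ = 2.

BR78ch22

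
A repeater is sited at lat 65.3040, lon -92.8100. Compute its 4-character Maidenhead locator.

Add 180° to longitude and 90° to latitude: 87.19, 155.30.
Field (20°×10°, letters A–R): 87.19/20 → 4 → E, 155.30/10 → 15 → P; chars EP.
Square (2°×1°, digits 0–9): 7.19/2 → 3, 5.30/1 → 5; chars 35.

EP35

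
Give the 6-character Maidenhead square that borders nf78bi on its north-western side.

NF78aj

Longitude subsquare b = 1; −1 → 0 = a.
Latitude subsquare i = 8; +1 → 9 = j.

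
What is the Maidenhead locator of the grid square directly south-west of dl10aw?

DL00xv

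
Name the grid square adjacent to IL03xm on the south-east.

IL13al

Longitude subsquare x = 23; +1 → 24, wraps to 0 = a, carry into square.
Longitude square 0; +1 → 1.
Latitude subsquare m = 12; −1 → 11 = l.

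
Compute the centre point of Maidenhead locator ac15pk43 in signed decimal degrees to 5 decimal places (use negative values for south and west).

-64.56875, -176.71250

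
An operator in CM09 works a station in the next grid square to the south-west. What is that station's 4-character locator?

Longitude square 0; −1 → -1, wraps to 9, carry into field.
Longitude field C = 2; −1 → 1 = B.
Latitude square 9; −1 → 8.

BM98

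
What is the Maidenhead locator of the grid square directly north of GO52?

GO53

Latitude square 2; +1 → 3.
The longitude characters are unchanged.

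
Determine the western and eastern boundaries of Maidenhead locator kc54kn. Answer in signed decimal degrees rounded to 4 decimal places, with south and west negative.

Field K=10, C=2: +10·20° lon, +2·10° lat → SW at lon 20°, lat -70°.
Square 5, 4: +5·2° lon, +4·1° lat → SW at lon 30°, lat -66°.
Subsquare k=10, n=13: +10·0.0833333° lon, +13·0.0416667° lat → SW at lon 30.8333°, lat -65.4583°.
Cell spans 0.0833333° lon × 0.0416667° lat.
west 30.8333, east 30.9167.

30.8333, 30.9167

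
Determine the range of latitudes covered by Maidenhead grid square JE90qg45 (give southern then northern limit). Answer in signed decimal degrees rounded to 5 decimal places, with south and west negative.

Field J=9, E=4: +9·20° lon, +4·10° lat → SW at lon 0°, lat -50°.
Square 9, 0: +9·2° lon, +0·1° lat → SW at lon 18°, lat -50°.
Subsquare q=16, g=6: +16·0.0833333° lon, +6·0.0416667° lat → SW at lon 19.3333°, lat -49.75°.
Extended square 4, 5: +4·0.00833333° lon, +5·0.00416667° lat → SW at lon 19.3667°, lat -49.7292°.
Cell spans 0.00833333° lon × 0.00416667° lat.
south -49.72917, north -49.72500.

-49.72917, -49.72500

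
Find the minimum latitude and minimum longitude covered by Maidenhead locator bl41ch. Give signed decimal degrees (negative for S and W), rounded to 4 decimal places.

Field B=1, L=11: +1·20° lon, +11·10° lat → SW at lon -160°, lat 20°.
Square 4, 1: +4·2° lon, +1·1° lat → SW at lon -152°, lat 21°.
Subsquare c=2, h=7: +2·0.0833333° lon, +7·0.0416667° lat → SW at lon -151.833°, lat 21.2917°.
latitude 21.2917, longitude -151.8333.

21.2917, -151.8333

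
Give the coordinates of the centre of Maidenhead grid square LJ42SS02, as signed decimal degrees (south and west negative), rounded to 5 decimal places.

Field L=11, J=9: +11·20° lon, +9·10° lat → SW at lon 40°, lat 0°.
Square 4, 2: +4·2° lon, +2·1° lat → SW at lon 48°, lat 2°.
Subsquare s=18, s=18: +18·0.0833333° lon, +18·0.0416667° lat → SW at lon 49.5°, lat 2.75°.
Extended square 0, 2: +0·0.00833333° lon, +2·0.00416667° lat → SW at lon 49.5°, lat 2.75833°.
Cell spans 0.00833333° lon × 0.00416667° lat. Centre is SW corner plus half of each.
latitude 2.76042, longitude 49.50417.

2.76042, 49.50417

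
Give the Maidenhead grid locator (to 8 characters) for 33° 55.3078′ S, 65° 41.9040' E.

MF26ub38

Add 180° to longitude and 90° to latitude: 245.69840, 56.07820.
Field (20°×10°, letters A–R): lon ⌊245.69840/20⌋ = 12 → M; lat ⌊56.07820/10⌋ = 5 → F.
Square (2°×1°, digits 0–9): lon ⌊5.69840/2⌋ = 2; lat ⌊6.07820/1⌋ = 6.
Subsquare (5′×2.5′, letters a–x): lon ⌊1.69840/0.0833333⌋ = 20 → u; lat ⌊0.07820/0.0416667⌋ = 1 → b.
Extended square (30″×15″, digits 0–9): lon ⌊0.03173/0.00833333⌋ = 3; lat ⌊0.03654/0.00416667⌋ = 8.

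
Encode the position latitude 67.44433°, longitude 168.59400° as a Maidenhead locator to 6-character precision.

RP47hk

Shift to the Maidenhead origin (180°W, 90°S): lon 348.5940, lat 157.4443.
Field: lon ⌊348.5940/20⌋ = 17 → R; lat ⌊157.4443/10⌋ = 15 → P.
Square: lon ⌊8.5940/2⌋ = 4; lat ⌊7.4443/1⌋ = 7.
Subsquare: lon ⌊0.5940/0.0833333⌋ = 7 → h; lat ⌊0.4443/0.0416667⌋ = 10 → k.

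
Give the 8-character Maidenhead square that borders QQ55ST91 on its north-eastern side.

QQ55tt02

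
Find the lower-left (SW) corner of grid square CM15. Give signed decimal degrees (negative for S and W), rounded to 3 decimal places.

Field C=2, M=12: +2·20° lon, +12·10° lat → SW at lon -140°, lat 30°.
Square 1, 5: +1·2° lon, +5·1° lat → SW at lon -138°, lat 35°.
latitude 35.000, longitude -138.000.

35.000, -138.000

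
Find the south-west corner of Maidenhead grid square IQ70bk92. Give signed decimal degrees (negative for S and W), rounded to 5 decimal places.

70.42500, -5.84167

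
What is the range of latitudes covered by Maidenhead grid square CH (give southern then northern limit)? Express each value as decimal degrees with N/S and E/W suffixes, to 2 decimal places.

20.00° S, 10.00° S

Field C=2, H=7: +2·20° lon, +7·10° lat → SW at lon -140°, lat -20°.
Cell spans 20° lon × 10° lat.
south 20.00° S, north 10.00° S.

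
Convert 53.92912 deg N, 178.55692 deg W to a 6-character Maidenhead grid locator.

AO03rw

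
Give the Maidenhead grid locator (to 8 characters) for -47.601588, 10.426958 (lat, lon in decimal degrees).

JE52fj15

Shift to the Maidenhead origin (180°W, 90°S): lon 190.42696, lat 42.39841.
Field: 190.42696/20 → 9 → J, 42.39841/10 → 4 → E; chars JE.
Square: 10.42696/2 → 5, 2.39841/1 → 2; chars 52.
Subsquare: 0.42696/0.0833333 → 5 → f, 0.39841/0.0416667 → 9 → j; chars fj.
Extended square: 0.01029/0.00833333 → 1, 0.02341/0.00416667 → 5; chars 15.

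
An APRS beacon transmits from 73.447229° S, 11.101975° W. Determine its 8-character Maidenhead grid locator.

Offset from 180°W / 90°S: lon 168.89802°, lat 16.55277°.
Field: 168.89802/20 → 8 → I, 16.55277/10 → 1 → B; chars IB.
Square: 8.89802/2 → 4, 6.55277/1 → 6; chars 46.
Subsquare: 0.89802/0.0833333 → 10 → k, 0.55277/0.0416667 → 13 → n; chars kn.
Extended square: 0.06469/0.00833333 → 7, 0.01110/0.00416667 → 2; chars 72.

IB46kn72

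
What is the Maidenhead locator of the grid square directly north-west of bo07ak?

Longitude subsquare a = 0; −1 → -1, wraps to 23 = x, carry into square.
Longitude square 0; −1 → -1, wraps to 9, carry into field.
Longitude field B = 1; −1 → 0 = A.
Latitude subsquare k = 10; +1 → 11 = l.

AO97xl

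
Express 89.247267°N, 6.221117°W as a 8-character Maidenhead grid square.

Shift to the Maidenhead origin (180°W, 90°S): lon 173.77888, lat 179.24727.
Field: 173.77888/20 → 8 → I, 179.24727/10 → 17 → R; chars IR.
Square: 13.77888/2 → 6, 9.24727/1 → 9; chars 69.
Subsquare: 1.77888/0.0833333 → 21 → v, 0.24727/0.0416667 → 5 → f; chars vf.
Extended square: 0.02888/0.00833333 → 3, 0.03893/0.00416667 → 9; chars 39.

IR69vf39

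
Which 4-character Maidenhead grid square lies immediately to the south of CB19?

CB18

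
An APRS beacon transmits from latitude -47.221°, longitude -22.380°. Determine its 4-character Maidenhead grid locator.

Offset from 180°W / 90°S: lon 157.62°, lat 42.78°.
Field: lon ⌊157.62/20⌋ = 7 → H; lat ⌊42.78/10⌋ = 4 → E.
Square: lon ⌊17.62/2⌋ = 8; lat ⌊2.78/1⌋ = 2.

HE82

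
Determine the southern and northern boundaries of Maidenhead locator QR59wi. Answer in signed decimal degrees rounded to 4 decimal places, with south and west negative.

Field Q=16, R=17: +16·20° lon, +17·10° lat → SW at lon 140°, lat 80°.
Square 5, 9: +5·2° lon, +9·1° lat → SW at lon 150°, lat 89°.
Subsquare w=22, i=8: +22·0.0833333° lon, +8·0.0416667° lat → SW at lon 151.833°, lat 89.3333°.
Cell spans 0.0833333° lon × 0.0416667° lat.
south 89.3333, north 89.3750.

89.3333, 89.3750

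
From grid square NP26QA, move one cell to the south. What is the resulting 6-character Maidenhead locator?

Latitude subsquare a = 0; −1 → -1, wraps to 23 = x, carry into square.
Latitude square 6; −1 → 5.
The longitude characters are unchanged.

NP25qx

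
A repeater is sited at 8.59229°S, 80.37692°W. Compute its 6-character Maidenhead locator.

Shift to the Maidenhead origin (180°W, 90°S): lon 99.6231, lat 81.4077.
Field: 99.6231/20 → 4 → E, 81.4077/10 → 8 → I; chars EI.
Square: 19.6231/2 → 9, 1.4077/1 → 1; chars 91.
Subsquare: 1.6231/0.0833333 → 19 → t, 0.4077/0.0416667 → 9 → j; chars tj.

EI91tj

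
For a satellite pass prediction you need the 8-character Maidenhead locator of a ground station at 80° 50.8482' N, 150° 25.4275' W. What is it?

Offset from 180°W / 90°S: lon 29.57621°, lat 170.84747°.
Field: lon ⌊29.57621/20⌋ = 1 → B; lat ⌊170.84747/10⌋ = 17 → R.
Square: lon ⌊9.57621/2⌋ = 4; lat ⌊0.84747/1⌋ = 0.
Subsquare: lon ⌊1.57621/0.0833333⌋ = 18 → s; lat ⌊0.84747/0.0416667⌋ = 20 → u.
Extended square: lon ⌊0.07621/0.00833333⌋ = 9; lat ⌊0.01414/0.00416667⌋ = 3.

BR40su93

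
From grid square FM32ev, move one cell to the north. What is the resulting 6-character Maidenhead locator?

FM32ew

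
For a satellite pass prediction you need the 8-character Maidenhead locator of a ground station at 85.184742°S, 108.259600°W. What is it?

DA54ut85

Add 180° to longitude and 90° to latitude: 71.74040, 4.81526.
Field: lon ⌊71.74040/20⌋ = 3 → D; lat ⌊4.81526/10⌋ = 0 → A.
Square: lon ⌊11.74040/2⌋ = 5; lat ⌊4.81526/1⌋ = 4.
Subsquare: lon ⌊1.74040/0.0833333⌋ = 20 → u; lat ⌊0.81526/0.0416667⌋ = 19 → t.
Extended square: lon ⌊0.07373/0.00833333⌋ = 8; lat ⌊0.02359/0.00416667⌋ = 5.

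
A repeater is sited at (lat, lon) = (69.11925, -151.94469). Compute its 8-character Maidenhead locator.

Shift to the Maidenhead origin (180°W, 90°S): lon 28.05531, lat 159.11925.
Field: 28.05531/20 → 1 → B, 159.11925/10 → 15 → P; chars BP.
Square: 8.05531/2 → 4, 9.11925/1 → 9; chars 49.
Subsquare: 0.05531/0.0833333 → 0 → a, 0.11925/0.0416667 → 2 → c; chars ac.
Extended square: 0.05531/0.00833333 → 6, 0.03592/0.00416667 → 8; chars 68.

BP49ac68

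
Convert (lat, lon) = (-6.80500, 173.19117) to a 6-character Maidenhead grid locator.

RI63oe

Shift to the Maidenhead origin (180°W, 90°S): lon 353.1912, lat 83.1950.
Field: lon ⌊353.1912/20⌋ = 17 → R; lat ⌊83.1950/10⌋ = 8 → I.
Square: lon ⌊13.1912/2⌋ = 6; lat ⌊3.1950/1⌋ = 3.
Subsquare: lon ⌊1.1912/0.0833333⌋ = 14 → o; lat ⌊0.1950/0.0416667⌋ = 4 → e.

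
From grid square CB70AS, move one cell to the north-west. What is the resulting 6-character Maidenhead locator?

CB60xt

Longitude subsquare a = 0; −1 → -1, wraps to 23 = x, carry into square.
Longitude square 7; −1 → 6.
Latitude subsquare s = 18; +1 → 19 = t.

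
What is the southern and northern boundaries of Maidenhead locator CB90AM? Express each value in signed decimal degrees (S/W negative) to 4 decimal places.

-79.5000, -79.4583

Field C=2, B=1: +2·20° lon, +1·10° lat → SW at lon -140°, lat -80°.
Square 9, 0: +9·2° lon, +0·1° lat → SW at lon -122°, lat -80°.
Subsquare a=0, m=12: +0·0.0833333° lon, +12·0.0416667° lat → SW at lon -122°, lat -79.5°.
Cell spans 0.0833333° lon × 0.0416667° lat.
south -79.5000, north -79.4583.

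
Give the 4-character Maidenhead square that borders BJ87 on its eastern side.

BJ97

Longitude square 8; +1 → 9.
The latitude characters are unchanged.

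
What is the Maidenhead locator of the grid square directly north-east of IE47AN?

IE47bo

Longitude subsquare a = 0; +1 → 1 = b.
Latitude subsquare n = 13; +1 → 14 = o.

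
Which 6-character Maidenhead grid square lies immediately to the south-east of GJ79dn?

GJ79em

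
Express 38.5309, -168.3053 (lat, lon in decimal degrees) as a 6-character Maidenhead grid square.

AM58um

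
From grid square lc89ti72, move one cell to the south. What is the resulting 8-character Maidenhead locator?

Latitude extended square 2; −1 → 1.
The longitude characters are unchanged.

LC89ti71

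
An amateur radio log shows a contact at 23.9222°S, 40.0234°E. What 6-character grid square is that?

Add 180° to longitude and 90° to latitude: 220.0234, 66.0778.
Field (20°×10°, letters A–R): 220.0234/20 → 11 → L, 66.0778/10 → 6 → G; chars LG.
Square (2°×1°, digits 0–9): 0.0234/2 → 0, 6.0778/1 → 6; chars 06.
Subsquare (5′×2.5′, letters a–x): 0.0234/0.0833333 → 0 → a, 0.0778/0.0416667 → 1 → b; chars ab.

LG06ab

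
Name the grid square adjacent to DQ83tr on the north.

DQ83ts

Latitude subsquare r = 17; +1 → 18 = s.
The longitude characters are unchanged.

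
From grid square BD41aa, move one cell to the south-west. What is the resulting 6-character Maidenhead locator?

BD30xx

Longitude subsquare a = 0; −1 → -1, wraps to 23 = x, carry into square.
Longitude square 4; −1 → 3.
Latitude subsquare a = 0; −1 → -1, wraps to 23 = x, carry into square.
Latitude square 1; −1 → 0.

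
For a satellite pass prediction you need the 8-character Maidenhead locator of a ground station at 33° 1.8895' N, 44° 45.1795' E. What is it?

Offset from 180°W / 90°S: lon 224.75299°, lat 123.03149°.
Field (20°×10°, letters A–R): 224.75299/20 → 11 → L, 123.03149/10 → 12 → M; chars LM.
Square (2°×1°, digits 0–9): 4.75299/2 → 2, 3.03149/1 → 3; chars 23.
Subsquare (5′×2.5′, letters a–x): 0.75299/0.0833333 → 9 → j, 0.03149/0.0416667 → 0 → a; chars ja.
Extended square (30″×15″, digits 0–9): 0.00299/0.00833333 → 0, 0.03149/0.00416667 → 7; chars 07.

LM23ja07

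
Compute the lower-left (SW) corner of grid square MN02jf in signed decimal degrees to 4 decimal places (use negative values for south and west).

42.2083, 60.7500

Field M=12, N=13: +12·20° lon, +13·10° lat → SW at lon 60°, lat 40°.
Square 0, 2: +0·2° lon, +2·1° lat → SW at lon 60°, lat 42°.
Subsquare j=9, f=5: +9·0.0833333° lon, +5·0.0416667° lat → SW at lon 60.75°, lat 42.2083°.
latitude 42.2083, longitude 60.7500.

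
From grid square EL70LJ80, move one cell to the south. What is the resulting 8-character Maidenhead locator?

EL70li89

Latitude extended square 0; −1 → -1, wraps to 9, carry into subsquare.
Latitude subsquare j = 9; −1 → 8 = i.
The longitude characters are unchanged.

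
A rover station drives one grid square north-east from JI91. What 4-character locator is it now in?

KI02

Longitude square 9; +1 → 10, wraps to 0, carry into field.
Longitude field J = 9; +1 → 10 = K.
Latitude square 1; +1 → 2.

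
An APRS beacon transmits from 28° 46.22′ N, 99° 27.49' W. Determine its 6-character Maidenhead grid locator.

EL08gs

Add 180° to longitude and 90° to latitude: 80.5418, 118.7703.
Field: 80.5418/20 → 4 → E, 118.7703/10 → 11 → L; chars EL.
Square: 0.5418/2 → 0, 8.7703/1 → 8; chars 08.
Subsquare: 0.5418/0.0833333 → 6 → g, 0.7703/0.0416667 → 18 → s; chars gs.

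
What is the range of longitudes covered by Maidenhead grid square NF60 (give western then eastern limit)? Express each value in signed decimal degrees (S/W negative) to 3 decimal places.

92.000, 94.000

Field N=13, F=5: +13·20° lon, +5·10° lat → SW at lon 80°, lat -40°.
Square 6, 0: +6·2° lon, +0·1° lat → SW at lon 92°, lat -40°.
Cell spans 2° lon × 1° lat.
west 92.000, east 94.000.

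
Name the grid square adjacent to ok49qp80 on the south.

OK49qo89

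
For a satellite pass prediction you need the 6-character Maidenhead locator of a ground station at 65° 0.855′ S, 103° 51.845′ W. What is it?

DC84bx

Offset from 180°W / 90°S: lon 76.1359°, lat 24.9857°.
Field: lon ⌊76.1359/20⌋ = 3 → D; lat ⌊24.9857/10⌋ = 2 → C.
Square: lon ⌊16.1359/2⌋ = 8; lat ⌊4.9857/1⌋ = 4.
Subsquare: lon ⌊0.1359/0.0833333⌋ = 1 → b; lat ⌊0.9857/0.0416667⌋ = 23 → x.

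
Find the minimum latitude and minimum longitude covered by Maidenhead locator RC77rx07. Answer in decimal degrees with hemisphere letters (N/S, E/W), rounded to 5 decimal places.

Field R=17, C=2: +17·20° lon, +2·10° lat → SW at lon 160°, lat -70°.
Square 7, 7: +7·2° lon, +7·1° lat → SW at lon 174°, lat -63°.
Subsquare r=17, x=23: +17·0.0833333° lon, +23·0.0416667° lat → SW at lon 175.417°, lat -62.0417°.
Extended square 0, 7: +0·0.00833333° lon, +7·0.00416667° lat → SW at lon 175.417°, lat -62.0125°.
latitude 62.01250° S, longitude 175.41667° E.

62.01250° S, 175.41667° E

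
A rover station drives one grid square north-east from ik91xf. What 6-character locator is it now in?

JK01ag

Longitude subsquare x = 23; +1 → 24, wraps to 0 = a, carry into square.
Longitude square 9; +1 → 10, wraps to 0, carry into field.
Longitude field I = 8; +1 → 9 = J.
Latitude subsquare f = 5; +1 → 6 = g.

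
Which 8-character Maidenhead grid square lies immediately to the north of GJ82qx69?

GJ83qa60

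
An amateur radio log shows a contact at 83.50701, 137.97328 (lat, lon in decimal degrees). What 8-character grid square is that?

PR83xm61

Shift to the Maidenhead origin (180°W, 90°S): lon 317.97328, lat 173.50701.
Field: 317.97328/20 → 15 → P, 173.50701/10 → 17 → R; chars PR.
Square: 17.97328/2 → 8, 3.50701/1 → 3; chars 83.
Subsquare: 1.97328/0.0833333 → 23 → x, 0.50701/0.0416667 → 12 → m; chars xm.
Extended square: 0.05661/0.00833333 → 6, 0.00701/0.00416667 → 1; chars 61.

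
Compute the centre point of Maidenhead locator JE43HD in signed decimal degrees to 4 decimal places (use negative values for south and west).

Field J=9, E=4: +9·20° lon, +4·10° lat → SW at lon 0°, lat -50°.
Square 4, 3: +4·2° lon, +3·1° lat → SW at lon 8°, lat -47°.
Subsquare h=7, d=3: +7·0.0833333° lon, +3·0.0416667° lat → SW at lon 8.58333°, lat -46.875°.
Cell spans 0.0833333° lon × 0.0416667° lat. Centre is SW corner plus half of each.
latitude -46.8542, longitude 8.6250.

-46.8542, 8.6250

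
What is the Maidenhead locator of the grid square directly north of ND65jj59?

ND65jk50

Latitude extended square 9; +1 → 10, wraps to 0, carry into subsquare.
Latitude subsquare j = 9; +1 → 10 = k.
The longitude characters are unchanged.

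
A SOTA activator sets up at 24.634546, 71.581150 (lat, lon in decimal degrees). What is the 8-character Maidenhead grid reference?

Add 180° to longitude and 90° to latitude: 251.58115, 114.63455.
Field: lon ⌊251.58115/20⌋ = 12 → M; lat ⌊114.63455/10⌋ = 11 → L.
Square: lon ⌊11.58115/2⌋ = 5; lat ⌊4.63455/1⌋ = 4.
Subsquare: lon ⌊1.58115/0.0833333⌋ = 18 → s; lat ⌊0.63455/0.0416667⌋ = 15 → p.
Extended square: lon ⌊0.08115/0.00833333⌋ = 9; lat ⌊0.00955/0.00416667⌋ = 2.

ML54sp92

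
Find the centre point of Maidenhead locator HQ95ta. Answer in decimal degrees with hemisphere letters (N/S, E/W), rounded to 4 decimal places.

75.0208° N, 20.3750° W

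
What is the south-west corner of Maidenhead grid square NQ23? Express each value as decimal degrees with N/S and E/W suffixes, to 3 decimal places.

Field N=13, Q=16: +13·20° lon, +16·10° lat → SW at lon 80°, lat 70°.
Square 2, 3: +2·2° lon, +3·1° lat → SW at lon 84°, lat 73°.
latitude 73.000° N, longitude 84.000° E.

73.000° N, 84.000° E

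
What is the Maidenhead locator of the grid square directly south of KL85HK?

KL85hj

Latitude subsquare k = 10; −1 → 9 = j.
The longitude characters are unchanged.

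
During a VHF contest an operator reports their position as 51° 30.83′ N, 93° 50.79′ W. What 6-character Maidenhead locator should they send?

Offset from 180°W / 90°S: lon 86.1535°, lat 141.5138°.
Field (20°×10°, letters A–R): lon ⌊86.1535/20⌋ = 4 → E; lat ⌊141.5138/10⌋ = 14 → O.
Square (2°×1°, digits 0–9): lon ⌊6.1535/2⌋ = 3; lat ⌊1.5138/1⌋ = 1.
Subsquare (5′×2.5′, letters a–x): lon ⌊0.1535/0.0833333⌋ = 1 → b; lat ⌊0.5138/0.0416667⌋ = 12 → m.

EO31bm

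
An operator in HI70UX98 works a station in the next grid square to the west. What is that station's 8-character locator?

HI70ux88

Longitude extended square 9; −1 → 8.
The latitude characters are unchanged.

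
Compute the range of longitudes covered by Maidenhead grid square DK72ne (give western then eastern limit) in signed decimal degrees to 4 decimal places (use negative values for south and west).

Field D=3, K=10: +3·20° lon, +10·10° lat → SW at lon -120°, lat 10°.
Square 7, 2: +7·2° lon, +2·1° lat → SW at lon -106°, lat 12°.
Subsquare n=13, e=4: +13·0.0833333° lon, +4·0.0416667° lat → SW at lon -104.917°, lat 12.1667°.
Cell spans 0.0833333° lon × 0.0416667° lat.
west -104.9167, east -104.8333.

-104.9167, -104.8333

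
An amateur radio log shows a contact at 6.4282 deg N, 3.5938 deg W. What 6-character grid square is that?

IJ86ek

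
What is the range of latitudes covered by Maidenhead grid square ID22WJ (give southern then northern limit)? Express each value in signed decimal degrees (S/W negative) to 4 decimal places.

-57.6250, -57.5833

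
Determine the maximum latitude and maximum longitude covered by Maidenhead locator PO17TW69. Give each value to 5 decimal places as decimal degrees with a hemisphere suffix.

Field P=15, O=14: +15·20° lon, +14·10° lat → SW at lon 120°, lat 50°.
Square 1, 7: +1·2° lon, +7·1° lat → SW at lon 122°, lat 57°.
Subsquare t=19, w=22: +19·0.0833333° lon, +22·0.0416667° lat → SW at lon 123.583°, lat 57.9167°.
Extended square 6, 9: +6·0.00833333° lon, +9·0.00416667° lat → SW at lon 123.633°, lat 57.9542°.
Cell spans 0.00833333° lon × 0.00416667° lat. NE corner is SW corner plus one full cell.
latitude 57.95833° N, longitude 123.64167° E.

57.95833° N, 123.64167° E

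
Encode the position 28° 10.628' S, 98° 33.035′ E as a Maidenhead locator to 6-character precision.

NG91gt

Offset from 180°W / 90°S: lon 278.5506°, lat 61.8229°.
Field: lon ⌊278.5506/20⌋ = 13 → N; lat ⌊61.8229/10⌋ = 6 → G.
Square: lon ⌊18.5506/2⌋ = 9; lat ⌊1.8229/1⌋ = 1.
Subsquare: lon ⌊0.5506/0.0833333⌋ = 6 → g; lat ⌊0.8229/0.0416667⌋ = 19 → t.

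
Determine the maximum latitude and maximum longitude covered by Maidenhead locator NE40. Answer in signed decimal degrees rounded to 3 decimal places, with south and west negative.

-49.000, 90.000

Field N=13, E=4: +13·20° lon, +4·10° lat → SW at lon 80°, lat -50°.
Square 4, 0: +4·2° lon, +0·1° lat → SW at lon 88°, lat -50°.
Cell spans 2° lon × 1° lat. NE corner is SW corner plus one full cell.
latitude -49.000, longitude 90.000.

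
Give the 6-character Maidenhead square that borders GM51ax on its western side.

GM41xx

Longitude subsquare a = 0; −1 → -1, wraps to 23 = x, carry into square.
Longitude square 5; −1 → 4.
The latitude characters are unchanged.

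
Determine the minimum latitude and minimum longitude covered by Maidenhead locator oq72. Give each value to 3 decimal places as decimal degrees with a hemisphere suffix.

72.000° N, 114.000° E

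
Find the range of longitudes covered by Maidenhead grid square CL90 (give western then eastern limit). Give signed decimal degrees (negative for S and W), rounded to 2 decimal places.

Field C=2, L=11: +2·20° lon, +11·10° lat → SW at lon -140°, lat 20°.
Square 9, 0: +9·2° lon, +0·1° lat → SW at lon -122°, lat 20°.
Cell spans 2° lon × 1° lat.
west -122.00, east -120.00.

-122.00, -120.00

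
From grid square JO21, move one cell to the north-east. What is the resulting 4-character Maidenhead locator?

JO32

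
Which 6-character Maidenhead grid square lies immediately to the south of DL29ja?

DL28jx

Latitude subsquare a = 0; −1 → -1, wraps to 23 = x, carry into square.
Latitude square 9; −1 → 8.
The longitude characters are unchanged.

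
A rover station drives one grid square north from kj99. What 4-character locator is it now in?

KK90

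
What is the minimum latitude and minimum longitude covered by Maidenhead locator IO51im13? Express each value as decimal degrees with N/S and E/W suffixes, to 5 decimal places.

Field I=8, O=14: +8·20° lon, +14·10° lat → SW at lon -20°, lat 50°.
Square 5, 1: +5·2° lon, +1·1° lat → SW at lon -10°, lat 51°.
Subsquare i=8, m=12: +8·0.0833333° lon, +12·0.0416667° lat → SW at lon -9.33333°, lat 51.5°.
Extended square 1, 3: +1·0.00833333° lon, +3·0.00416667° lat → SW at lon -9.325°, lat 51.5125°.
latitude 51.51250° N, longitude 9.32500° W.

51.51250° N, 9.32500° W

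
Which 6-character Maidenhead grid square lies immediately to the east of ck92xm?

DK02am

Longitude subsquare x = 23; +1 → 24, wraps to 0 = a, carry into square.
Longitude square 9; +1 → 10, wraps to 0, carry into field.
Longitude field C = 2; +1 → 3 = D.
The latitude characters are unchanged.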